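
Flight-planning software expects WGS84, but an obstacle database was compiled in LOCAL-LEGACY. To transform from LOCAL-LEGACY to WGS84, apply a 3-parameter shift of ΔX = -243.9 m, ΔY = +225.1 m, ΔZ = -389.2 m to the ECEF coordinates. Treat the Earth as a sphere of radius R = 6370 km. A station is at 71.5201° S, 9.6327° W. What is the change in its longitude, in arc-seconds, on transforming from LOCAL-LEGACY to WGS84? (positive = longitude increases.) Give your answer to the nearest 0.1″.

sin φ = -0.948435, cos φ = 0.316972, sin λ = -0.167331, cos λ = 0.985901.
East component: ΔE = −sin λ·ΔX + cos λ·ΔY = −(-0.167331)(-243.9) + (0.985901)(225.1) = 181.11 m.
1° of latitude spans πR/180 = 111177 m; at latitude φ, 1° of longitude spans that × cos φ = 35240.1 m, so Δλ = 181.11 / 35240.1 × 3600 = 18.502″.

Δλ = 18.5″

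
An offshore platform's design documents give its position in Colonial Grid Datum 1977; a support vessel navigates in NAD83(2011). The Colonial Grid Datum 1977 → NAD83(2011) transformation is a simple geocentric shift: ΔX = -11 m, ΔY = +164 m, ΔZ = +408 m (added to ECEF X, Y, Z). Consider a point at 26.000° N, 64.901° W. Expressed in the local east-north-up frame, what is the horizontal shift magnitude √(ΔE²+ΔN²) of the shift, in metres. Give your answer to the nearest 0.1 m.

437.9 m

At φ = 26.000°, λ = -64.901°: sin φ = 0.438371, cos φ = 0.898794, sin λ = -0.905576, cos λ = 0.424184.
ΔE = −sin λ·ΔX + cos λ·ΔY = −(-0.905576)·(-11) + (0.424184)·(164) = 59.60 m.
ΔN = −sin φ cos λ·ΔX − sin φ sin λ·ΔY + cos φ·ΔZ = −(0.438371)(0.424184)(-11) − (0.438371)(-0.905576)(164) + (0.898794)(408) = 433.86 m.
Horizontal magnitude = √(ΔE² + ΔN²) = √(59.60² + 433.86²) = 437.93 m.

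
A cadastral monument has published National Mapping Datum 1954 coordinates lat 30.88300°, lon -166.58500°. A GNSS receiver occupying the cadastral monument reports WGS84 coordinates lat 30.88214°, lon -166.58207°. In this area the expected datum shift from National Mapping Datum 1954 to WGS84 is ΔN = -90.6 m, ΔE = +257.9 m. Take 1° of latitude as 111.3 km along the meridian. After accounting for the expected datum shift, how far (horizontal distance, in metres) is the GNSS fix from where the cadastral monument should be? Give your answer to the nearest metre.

23 m

Observed coordinate differences: Δφ = -0.00086°, Δλ = +0.00293°.
Converting to metres (1° lat = 111300 m, cos φ = 0.858217): observed ΔN = -95.7 m, observed ΔE = 279.9 m.
Subtracting the expected shift leaves a residual of -95.7 − (-90.6) = -5.1 m north and 279.9 − (257.9) = 22.0 m east.
Residual distance = √((-5.1)² + 22.0²) = 22.6 m.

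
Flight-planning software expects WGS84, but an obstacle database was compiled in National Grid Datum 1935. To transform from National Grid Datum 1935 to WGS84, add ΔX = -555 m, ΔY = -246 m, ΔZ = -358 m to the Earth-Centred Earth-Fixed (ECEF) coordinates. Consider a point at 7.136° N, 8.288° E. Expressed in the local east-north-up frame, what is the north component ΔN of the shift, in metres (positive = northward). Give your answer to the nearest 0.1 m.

ΔN = -282.6 m

The local north axis is (−sin φ cos λ, −sin φ sin λ, cos φ), giving ΔN = 68.225 + 4.405 − 355.227 = -282.60 m.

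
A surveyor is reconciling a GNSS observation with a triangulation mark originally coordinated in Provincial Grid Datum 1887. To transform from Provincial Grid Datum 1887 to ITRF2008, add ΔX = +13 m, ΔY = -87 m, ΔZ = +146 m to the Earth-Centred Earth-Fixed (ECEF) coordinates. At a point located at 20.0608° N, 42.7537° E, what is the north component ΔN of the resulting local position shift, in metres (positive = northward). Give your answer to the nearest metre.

At φ = 20.0608°, λ = 42.7537°: sin φ = 0.343017, cos φ = 0.939329, sin λ = 0.678848, cos λ = 0.734279.
ΔN = −sin φ cos λ·ΔX − sin φ sin λ·ΔY + cos φ·ΔZ = −(0.343017)(0.734279)(13) − (0.343017)(0.678848)(-87) + (0.939329)(146) = 154.13 m.

ΔN = 154 m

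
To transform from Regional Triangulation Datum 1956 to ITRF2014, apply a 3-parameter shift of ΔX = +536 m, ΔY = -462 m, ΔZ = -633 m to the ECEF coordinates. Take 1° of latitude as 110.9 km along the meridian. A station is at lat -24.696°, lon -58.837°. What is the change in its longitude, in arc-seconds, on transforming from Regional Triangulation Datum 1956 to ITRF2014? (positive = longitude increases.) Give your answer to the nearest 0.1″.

sin φ = -0.417804, cos φ = 0.908537, sin λ = -0.855699, cos λ = 0.517475.
East component: ΔE = −sin λ·ΔX + cos λ·ΔY = −(-0.855699)(536) + (0.517475)(-462) = 219.58 m.
1° of latitude spans 110900 m; at latitude φ, 1° of longitude spans that × cos φ = 100756.8 m, so Δλ = 219.58 / 100756.8 × 3600 = 7.846″.

Δλ = 7.8″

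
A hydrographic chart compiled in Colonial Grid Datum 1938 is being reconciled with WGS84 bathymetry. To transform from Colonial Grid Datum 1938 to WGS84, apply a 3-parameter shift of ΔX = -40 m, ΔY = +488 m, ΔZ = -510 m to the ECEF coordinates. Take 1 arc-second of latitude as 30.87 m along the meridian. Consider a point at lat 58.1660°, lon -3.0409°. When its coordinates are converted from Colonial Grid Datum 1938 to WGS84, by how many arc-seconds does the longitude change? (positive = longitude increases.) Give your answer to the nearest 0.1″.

sin φ = 0.849580, cos φ = 0.527460, sin λ = -0.053049, cos λ = 0.998592.
East component: ΔE = −sin λ·ΔX + cos λ·ΔY = −(-0.053049)(-40) + (0.998592)(488) = 485.19 m.
1° of latitude spans 3600 × 30.87 = 111132 m; at latitude φ, 1° of longitude spans that × cos φ = 58617.7 m, so Δλ = 485.19 / 58617.7 × 3600 = 29.798″.

Δλ = 29.8″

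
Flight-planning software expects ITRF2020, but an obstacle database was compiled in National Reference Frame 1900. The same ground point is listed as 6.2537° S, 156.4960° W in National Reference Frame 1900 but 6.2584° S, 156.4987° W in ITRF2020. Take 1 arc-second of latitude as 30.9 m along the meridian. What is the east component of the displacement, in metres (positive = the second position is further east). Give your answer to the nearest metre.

ΔE = -299 m

Δφ = -6.2584° − -6.2537° = -0.0047°; Δλ = -156.4987° − -156.4960° = -0.0027°.
1° of latitude = 3600 × 30.90 = 111240 m.
ΔN = Δφ × 111240 = -522.8 m; ΔE = Δλ × 111240 × cos(-6.2537°) = -0.0027 × 111240 × 0.994049 = -298.6 m.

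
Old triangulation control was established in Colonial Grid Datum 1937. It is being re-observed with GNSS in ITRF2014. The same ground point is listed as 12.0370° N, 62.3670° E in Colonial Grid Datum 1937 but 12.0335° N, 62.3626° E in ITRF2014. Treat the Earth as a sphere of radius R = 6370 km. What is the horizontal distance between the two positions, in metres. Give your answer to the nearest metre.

617 m

Δφ = 12.0335° − 12.0370° = -0.0035°; Δλ = 62.3626° − 62.3670° = -0.0044°.
1° along a meridian = πR/180 = 111177 m.
ΔN = Δφ × 111177 = -389.1 m; ΔE = Δλ × 111177 × cos(12.0370°) = -0.0044 × 111177 × 0.978013 = -478.4 m.
Distance = √(ΔE² + ΔN²) = √((-478.4)² + (-389.1)²) = 616.7 m.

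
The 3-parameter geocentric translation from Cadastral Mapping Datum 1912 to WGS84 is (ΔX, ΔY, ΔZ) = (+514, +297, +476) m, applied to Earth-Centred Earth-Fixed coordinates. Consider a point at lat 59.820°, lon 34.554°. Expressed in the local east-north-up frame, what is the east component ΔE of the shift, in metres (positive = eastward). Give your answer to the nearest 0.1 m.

ΔE = -46.9 m

The local east axis at (φ, λ) is (−sin λ, cos λ, 0), so ΔE = −sin(34.554°)·514 + cos(34.554°)·297 = -46.93 m.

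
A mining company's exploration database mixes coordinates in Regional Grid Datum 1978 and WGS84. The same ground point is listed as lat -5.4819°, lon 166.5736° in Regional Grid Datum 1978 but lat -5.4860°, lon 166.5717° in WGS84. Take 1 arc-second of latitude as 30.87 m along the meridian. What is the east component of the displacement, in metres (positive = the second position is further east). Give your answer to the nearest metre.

ΔE = -210 m

Δφ = -5.4860° − -5.4819° = -0.0041°; Δλ = 166.5717° − 166.5736° = -0.0019°.
1° of latitude = 3600 × 30.87 = 111132 m.
ΔN = Δφ × 111132 = -455.6 m; ΔE = Δλ × 111132 × cos(-5.4819°) = -0.0019 × 111132 × 0.995426 = -210.2 m.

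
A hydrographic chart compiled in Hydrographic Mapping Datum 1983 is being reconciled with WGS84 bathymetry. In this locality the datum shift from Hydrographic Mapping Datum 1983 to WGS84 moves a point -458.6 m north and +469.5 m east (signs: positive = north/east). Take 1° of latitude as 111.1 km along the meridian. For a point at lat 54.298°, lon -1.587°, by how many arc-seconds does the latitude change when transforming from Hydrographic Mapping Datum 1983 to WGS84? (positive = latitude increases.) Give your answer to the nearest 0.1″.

1° of latitude = 111.1 km, so Δφ = -458.6 / 111100 = -0.0041278° = -14.860″.

Δφ = -14.9″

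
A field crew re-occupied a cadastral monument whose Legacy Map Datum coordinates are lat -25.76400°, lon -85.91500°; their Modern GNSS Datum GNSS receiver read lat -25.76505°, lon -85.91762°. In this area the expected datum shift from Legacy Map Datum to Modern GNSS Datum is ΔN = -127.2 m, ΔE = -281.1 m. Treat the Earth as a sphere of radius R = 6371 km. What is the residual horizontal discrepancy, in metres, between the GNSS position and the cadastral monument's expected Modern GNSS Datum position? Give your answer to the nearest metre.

21 m

Observed coordinate differences: Δφ = -0.00105°, Δλ = -0.00262°.
Converting to metres (1° lat = 111195 m, cos φ = 0.900592): observed ΔN = -116.8 m, observed ΔE = -262.4 m.
Subtracting the expected shift leaves a residual of -116.8 − (-127.2) = 10.4 m north and -262.4 − (-281.1) = 18.7 m east.
Residual distance = √(10.4² + 18.7²) = 21.4 m.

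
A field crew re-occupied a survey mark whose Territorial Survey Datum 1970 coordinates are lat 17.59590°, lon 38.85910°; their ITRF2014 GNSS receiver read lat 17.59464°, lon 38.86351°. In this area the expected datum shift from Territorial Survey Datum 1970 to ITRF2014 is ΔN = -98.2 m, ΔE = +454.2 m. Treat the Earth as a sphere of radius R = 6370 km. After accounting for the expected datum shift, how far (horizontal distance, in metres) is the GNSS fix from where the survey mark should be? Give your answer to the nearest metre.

Observed coordinate differences: Δφ = -0.00126°, Δλ = +0.00441°.
Converting to metres (1° lat = 111177 m, cos φ = 0.953212): observed ΔN = -140.1 m, observed ΔE = 467.4 m.
Subtracting the expected shift leaves a residual of -140.1 − (-98.2) = -41.9 m north and 467.4 − (454.2) = 13.2 m east.
Residual distance = √((-41.9)² + 13.2²) = 43.9 m.

44 m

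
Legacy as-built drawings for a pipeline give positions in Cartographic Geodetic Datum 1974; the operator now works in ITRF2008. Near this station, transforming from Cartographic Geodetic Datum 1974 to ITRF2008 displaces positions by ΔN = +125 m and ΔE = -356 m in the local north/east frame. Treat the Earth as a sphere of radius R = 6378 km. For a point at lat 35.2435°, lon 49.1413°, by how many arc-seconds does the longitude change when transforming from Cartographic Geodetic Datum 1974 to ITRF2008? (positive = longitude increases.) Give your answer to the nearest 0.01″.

Δλ = -14.10″

At latitude 35.2435°, cos φ = 0.816707.
One radian of longitude at latitude φ spans R cos φ, so Δλ = ΔE / (R cos φ) = -356.0 / (6378000 × 0.816707) = -6.8344e-05 rad = -14.097″.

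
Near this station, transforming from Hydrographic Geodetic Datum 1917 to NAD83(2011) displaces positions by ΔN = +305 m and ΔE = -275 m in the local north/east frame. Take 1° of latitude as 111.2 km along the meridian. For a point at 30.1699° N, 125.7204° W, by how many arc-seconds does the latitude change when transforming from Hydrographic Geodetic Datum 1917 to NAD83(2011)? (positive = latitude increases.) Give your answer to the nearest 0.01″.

Δφ = 9.87″

1° of latitude = 111.2 km, so Δφ = 305.0 / 111200 = 0.0027428° = 9.874″.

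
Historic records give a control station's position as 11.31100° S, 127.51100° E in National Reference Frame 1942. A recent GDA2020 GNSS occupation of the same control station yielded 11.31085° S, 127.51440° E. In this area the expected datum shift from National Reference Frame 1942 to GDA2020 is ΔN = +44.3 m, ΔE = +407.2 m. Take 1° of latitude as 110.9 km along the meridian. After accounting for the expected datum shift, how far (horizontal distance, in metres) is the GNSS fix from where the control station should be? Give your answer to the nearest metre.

47 m

Observed coordinate differences: Δφ = +0.00015°, Δλ = +0.00340°.
Converting to metres (1° lat = 110900 m, cos φ = 0.980577): observed ΔN = 16.6 m, observed ΔE = 369.7 m.
Subtracting the expected shift leaves a residual of 16.6 − (44.3) = -27.7 m north and 369.7 − (407.2) = -37.5 m east.
Residual distance = √((-27.7)² + (-37.5)²) = 46.6 m.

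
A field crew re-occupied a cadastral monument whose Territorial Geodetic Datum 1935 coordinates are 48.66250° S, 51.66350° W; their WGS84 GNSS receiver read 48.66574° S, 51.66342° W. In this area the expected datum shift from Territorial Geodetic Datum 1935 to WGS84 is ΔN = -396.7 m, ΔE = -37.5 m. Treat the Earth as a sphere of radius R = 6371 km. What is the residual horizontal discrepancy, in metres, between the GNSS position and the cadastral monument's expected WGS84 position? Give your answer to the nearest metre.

Observed coordinate differences: Δφ = -0.00324°, Δλ = +0.00008°.
Converting to metres (1° lat = 111195 m, cos φ = 0.660493): observed ΔN = -360.3 m, observed ΔE = 5.9 m.
Subtracting the expected shift leaves a residual of -360.3 − (-396.7) = 36.4 m north and 5.9 − (-37.5) = 43.4 m east.
Residual distance = √(36.4² + 43.4²) = 56.6 m.

57 m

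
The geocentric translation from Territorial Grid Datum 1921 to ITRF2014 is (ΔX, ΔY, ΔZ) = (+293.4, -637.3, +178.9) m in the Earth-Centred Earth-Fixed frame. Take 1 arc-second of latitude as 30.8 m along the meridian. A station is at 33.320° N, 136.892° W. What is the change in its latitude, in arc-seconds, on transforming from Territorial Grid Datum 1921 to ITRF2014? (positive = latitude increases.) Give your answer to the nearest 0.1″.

Δφ = 0.9″

sin φ = 0.549315, cos φ = 0.835616, sin λ = -0.683376, cos λ = -0.730067.
North component: ΔN = −sin φ cos λ·ΔX − sin φ sin λ·ΔY + cos φ·ΔZ = −(0.549315)(-0.730067)(293.4) − (0.549315)(-0.683376)(-637.3) + (0.835616)(178.9) = 27.92 m.
1° of latitude spans 3600 × 30.80 = 110880 m, so Δφ = 27.92 / 110880 × 3600 = 0.907″.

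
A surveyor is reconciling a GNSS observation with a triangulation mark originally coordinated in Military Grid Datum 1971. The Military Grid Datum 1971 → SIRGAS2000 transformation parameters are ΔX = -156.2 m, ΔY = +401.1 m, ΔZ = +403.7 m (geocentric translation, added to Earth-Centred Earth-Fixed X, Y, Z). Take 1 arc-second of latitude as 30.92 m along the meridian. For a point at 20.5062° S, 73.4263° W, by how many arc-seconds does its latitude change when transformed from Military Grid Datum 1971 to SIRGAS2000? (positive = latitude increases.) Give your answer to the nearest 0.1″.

Δφ = 7.4″

sin φ = -0.350309, cos φ = 0.936634, sin λ = -0.958454, cos λ = 0.285248.
North component: ΔN = −sin φ cos λ·ΔX − sin φ sin λ·ΔY + cos φ·ΔZ = −(-0.350309)(0.285248)(-156.2) − (-0.350309)(-0.958454)(401.1) + (0.936634)(403.7) = 227.84 m.
1° of latitude spans 3600 × 30.92 = 111312 m, so Δφ = 227.84 / 111312 × 3600 = 7.369″.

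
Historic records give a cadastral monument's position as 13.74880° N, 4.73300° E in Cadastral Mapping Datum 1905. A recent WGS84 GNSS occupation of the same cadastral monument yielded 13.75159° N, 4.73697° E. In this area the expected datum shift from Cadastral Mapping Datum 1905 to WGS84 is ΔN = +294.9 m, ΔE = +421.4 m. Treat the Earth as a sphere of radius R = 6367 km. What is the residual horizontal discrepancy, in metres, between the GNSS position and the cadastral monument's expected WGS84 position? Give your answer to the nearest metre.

17 m

Observed coordinate differences: Δφ = +0.00279°, Δλ = +0.00397°.
Converting to metres (1° lat = 111125 m, cos φ = 0.971347): observed ΔN = 310.0 m, observed ΔE = 428.5 m.
Subtracting the expected shift leaves a residual of 310.0 − (294.9) = 15.1 m north and 428.5 − (421.4) = 7.1 m east.
Residual distance = √(15.1² + 7.1²) = 16.7 m.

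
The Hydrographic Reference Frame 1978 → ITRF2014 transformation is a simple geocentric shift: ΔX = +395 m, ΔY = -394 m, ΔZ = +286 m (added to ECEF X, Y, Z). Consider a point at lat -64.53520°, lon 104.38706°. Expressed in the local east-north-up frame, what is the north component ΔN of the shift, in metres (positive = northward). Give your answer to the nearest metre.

ΔN = -310 m

At φ = -64.53520°, λ = 104.38706°: sin φ = -0.902850, cos φ = 0.429957, sin λ = 0.968639, cos λ = -0.248471.
ΔN = −sin φ cos λ·ΔX − sin φ sin λ·ΔY + cos φ·ΔZ = −(-0.902850)(-0.248471)(395) − (-0.902850)(0.968639)(-394) + (0.429957)(286) = -310.21 m.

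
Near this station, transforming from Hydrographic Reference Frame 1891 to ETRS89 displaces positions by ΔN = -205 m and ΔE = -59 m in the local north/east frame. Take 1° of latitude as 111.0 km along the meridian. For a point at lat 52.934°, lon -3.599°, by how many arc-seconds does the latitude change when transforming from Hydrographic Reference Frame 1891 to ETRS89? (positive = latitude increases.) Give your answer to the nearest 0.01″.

Δφ = -6.65″

1° of latitude = 111.0 km, so Δφ = -205.0 / 111000 = -0.0018468° = -6.649″.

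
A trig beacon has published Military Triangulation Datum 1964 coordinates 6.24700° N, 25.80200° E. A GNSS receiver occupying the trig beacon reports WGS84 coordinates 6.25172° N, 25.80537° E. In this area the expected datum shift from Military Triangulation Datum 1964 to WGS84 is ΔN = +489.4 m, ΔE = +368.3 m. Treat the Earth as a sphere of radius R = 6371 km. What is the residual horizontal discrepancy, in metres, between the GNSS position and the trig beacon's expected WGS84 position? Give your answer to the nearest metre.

Observed coordinate differences: Δφ = +0.00472°, Δλ = +0.00337°.
Converting to metres (1° lat = 111195 m, cos φ = 0.994062): observed ΔN = 524.8 m, observed ΔE = 372.5 m.
Subtracting the expected shift leaves a residual of 524.8 − (489.4) = 35.4 m north and 372.5 − (368.3) = 4.2 m east.
Residual distance = √(35.4² + 4.2²) = 35.7 m.

36 m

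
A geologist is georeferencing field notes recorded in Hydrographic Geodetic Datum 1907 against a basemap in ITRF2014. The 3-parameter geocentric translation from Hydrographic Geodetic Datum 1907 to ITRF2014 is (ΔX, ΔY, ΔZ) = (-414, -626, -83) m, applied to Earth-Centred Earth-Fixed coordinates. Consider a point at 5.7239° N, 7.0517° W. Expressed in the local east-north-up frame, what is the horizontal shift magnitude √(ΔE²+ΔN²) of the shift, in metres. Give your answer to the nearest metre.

674 m

At φ = 5.7239°, λ = -7.0517°: sin φ = 0.099735, cos φ = 0.995014, sin λ = -0.122765, cos λ = 0.992436.
ΔE = −sin λ·ΔX + cos λ·ΔY = −(-0.122765)·(-414) + (0.992436)·(-626) = -672.09 m.
ΔN = −sin φ cos λ·ΔX − sin φ sin λ·ΔY + cos φ·ΔZ = −(0.099735)(0.992436)(-414) − (0.099735)(-0.122765)(-626) + (0.995014)(-83) = -49.27 m.
Horizontal magnitude = √(ΔE² + ΔN²) = √((-672.09)² + (-49.27)²) = 673.89 m.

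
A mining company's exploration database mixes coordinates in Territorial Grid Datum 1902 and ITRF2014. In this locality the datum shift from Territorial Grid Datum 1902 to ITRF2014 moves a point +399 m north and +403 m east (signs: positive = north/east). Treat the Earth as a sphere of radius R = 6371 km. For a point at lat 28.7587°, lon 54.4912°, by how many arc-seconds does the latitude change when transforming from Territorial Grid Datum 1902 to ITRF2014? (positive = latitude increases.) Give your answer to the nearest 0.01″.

Δφ = 12.92″

On a sphere of radius R, 1 rad of latitude = R, so Δφ = ΔN / R = 399.0 / 6371000 = 6.2628e-05 rad = 12.918″.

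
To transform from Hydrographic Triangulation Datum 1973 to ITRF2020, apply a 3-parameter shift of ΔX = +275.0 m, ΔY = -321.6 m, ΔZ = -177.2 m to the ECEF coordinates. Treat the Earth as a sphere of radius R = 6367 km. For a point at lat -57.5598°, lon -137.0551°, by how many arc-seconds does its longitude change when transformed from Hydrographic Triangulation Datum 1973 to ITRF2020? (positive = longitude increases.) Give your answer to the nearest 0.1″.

sin φ = -0.843952, cos φ = 0.536419, sin λ = -0.681295, cos λ = -0.732009.
East component: ΔE = −sin λ·ΔX + cos λ·ΔY = −(-0.681295)(275.0) + (-0.732009)(-321.6) = 422.77 m.
1° of latitude spans πR/180 = 111125 m; at latitude φ, 1° of longitude spans that × cos φ = 59609.6 m, so Δλ = 422.77 / 59609.6 × 3600 = 25.532″.

Δλ = 25.5″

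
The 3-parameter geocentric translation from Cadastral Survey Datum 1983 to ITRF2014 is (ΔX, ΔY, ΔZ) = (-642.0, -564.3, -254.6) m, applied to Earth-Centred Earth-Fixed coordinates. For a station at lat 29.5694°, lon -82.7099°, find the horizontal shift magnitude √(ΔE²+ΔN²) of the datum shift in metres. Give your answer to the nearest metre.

843 m

At φ = 29.5694°, λ = -82.7099°: sin φ = 0.493477, cos φ = 0.869759, sin λ = -0.991916, cos λ = 0.126893.
ΔE = −sin λ·ΔX + cos λ·ΔY = −(-0.991916)·(-642.0) + (0.126893)·(-564.3) = -708.42 m.
ΔN = −sin φ cos λ·ΔX − sin φ sin λ·ΔY + cos φ·ΔZ = −(0.493477)(0.126893)(-642.0) − (0.493477)(-0.991916)(-564.3) + (0.869759)(-254.6) = -457.46 m.
Horizontal magnitude = √(ΔE² + ΔN²) = √((-708.42)² + (-457.46)²) = 843.28 m.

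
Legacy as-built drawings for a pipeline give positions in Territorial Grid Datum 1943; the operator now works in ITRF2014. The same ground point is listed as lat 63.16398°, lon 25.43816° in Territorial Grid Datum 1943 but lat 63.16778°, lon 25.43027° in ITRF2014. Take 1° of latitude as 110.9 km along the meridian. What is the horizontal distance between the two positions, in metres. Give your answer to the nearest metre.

Δφ = 63.16778° − 63.16398° = +0.00380°; Δλ = 25.43027° − 25.43816° = -0.00789°.
ΔN = Δφ × 110900 = 421.4 m; ΔE = Δλ × 110900 × cos(63.16398°) = -0.00789 × 110900 × 0.451439 = -395.0 m.
Distance = √(ΔE² + ΔN²) = √((-395.0)² + 421.4²) = 577.6 m.

578 m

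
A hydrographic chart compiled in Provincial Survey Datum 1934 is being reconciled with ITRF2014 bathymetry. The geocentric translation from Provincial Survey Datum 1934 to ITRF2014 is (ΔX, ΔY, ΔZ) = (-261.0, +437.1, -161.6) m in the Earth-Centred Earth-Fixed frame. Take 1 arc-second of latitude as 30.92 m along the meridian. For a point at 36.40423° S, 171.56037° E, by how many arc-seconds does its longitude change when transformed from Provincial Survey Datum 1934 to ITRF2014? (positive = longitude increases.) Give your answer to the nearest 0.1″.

Δλ = -15.8″

sin φ = -0.593478, cos φ = 0.804850, sin λ = 0.146767, cos λ = -0.989171.
East component: ΔE = −sin λ·ΔX + cos λ·ΔY = −(0.146767)(-261.0) + (-0.989171)(437.1) = -394.06 m.
1° of latitude spans 3600 × 30.92 = 111312 m; at latitude φ, 1° of longitude spans that × cos φ = 89589.5 m, so Δλ = -394.06 / 89589.5 × 3600 = -15.835″.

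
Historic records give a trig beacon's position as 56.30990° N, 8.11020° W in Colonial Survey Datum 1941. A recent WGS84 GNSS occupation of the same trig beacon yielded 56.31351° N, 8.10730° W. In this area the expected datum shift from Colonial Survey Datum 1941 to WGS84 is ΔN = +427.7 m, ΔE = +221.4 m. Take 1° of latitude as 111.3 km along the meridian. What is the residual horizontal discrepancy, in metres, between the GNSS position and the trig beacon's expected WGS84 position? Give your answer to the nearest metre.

Observed coordinate differences: Δφ = +0.00361°, Δλ = +0.00290°.
Converting to metres (1° lat = 111300 m, cos φ = 0.554701): observed ΔN = 401.8 m, observed ΔE = 179.0 m.
Subtracting the expected shift leaves a residual of 401.8 − (427.7) = -25.9 m north and 179.0 − (221.4) = -42.4 m east.
Residual distance = √((-25.9)² + (-42.4)²) = 49.7 m.

50 m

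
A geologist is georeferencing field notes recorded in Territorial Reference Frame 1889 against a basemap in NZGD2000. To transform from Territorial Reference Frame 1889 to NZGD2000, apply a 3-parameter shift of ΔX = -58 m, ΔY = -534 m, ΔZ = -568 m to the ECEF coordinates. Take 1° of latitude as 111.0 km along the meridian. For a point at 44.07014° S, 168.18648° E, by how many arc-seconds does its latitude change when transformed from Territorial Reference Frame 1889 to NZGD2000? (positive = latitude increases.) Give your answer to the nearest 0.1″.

Δφ = -14.4″

sin φ = -0.695538, cos φ = 0.718489, sin λ = 0.204727, cos λ = -0.978819.
North component: ΔN = −sin φ cos λ·ΔX − sin φ sin λ·ΔY + cos φ·ΔZ = −(-0.695538)(-0.978819)(-58) − (-0.695538)(0.204727)(-534) + (0.718489)(-568) = -444.65 m.
1° of latitude spans 111000 m, so Δφ = -444.65 / 111000 × 3600 = -14.421″.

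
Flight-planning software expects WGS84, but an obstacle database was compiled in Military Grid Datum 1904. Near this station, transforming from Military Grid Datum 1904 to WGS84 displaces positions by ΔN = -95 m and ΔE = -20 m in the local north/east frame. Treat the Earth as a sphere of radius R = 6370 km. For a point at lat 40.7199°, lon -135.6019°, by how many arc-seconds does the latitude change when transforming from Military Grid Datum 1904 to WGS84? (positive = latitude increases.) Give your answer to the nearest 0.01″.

On a sphere of radius R, 1 rad of latitude = R, so Δφ = ΔN / R = -95.0 / 6370000 = -1.4914e-05 rad = -3.076″.

Δφ = -3.08″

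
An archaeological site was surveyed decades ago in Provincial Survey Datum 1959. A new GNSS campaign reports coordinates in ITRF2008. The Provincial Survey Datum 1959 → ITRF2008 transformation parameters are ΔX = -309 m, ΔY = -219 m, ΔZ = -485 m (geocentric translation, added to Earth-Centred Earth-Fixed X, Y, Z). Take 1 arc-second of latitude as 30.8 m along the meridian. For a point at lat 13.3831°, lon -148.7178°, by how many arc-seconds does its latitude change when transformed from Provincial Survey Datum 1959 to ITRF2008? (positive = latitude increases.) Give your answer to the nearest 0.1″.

Δφ = -18.2″

sin φ = 0.231461, cos φ = 0.972844, sin λ = -0.519254, cos λ = -0.854620.
North component: ΔN = −sin φ cos λ·ΔX − sin φ sin λ·ΔY + cos φ·ΔZ = −(0.231461)(-0.854620)(-309) − (0.231461)(-0.519254)(-219) + (0.972844)(-485) = -559.27 m.
1° of latitude spans 3600 × 30.80 = 110880 m, so Δφ = -559.27 / 110880 × 3600 = -18.158″.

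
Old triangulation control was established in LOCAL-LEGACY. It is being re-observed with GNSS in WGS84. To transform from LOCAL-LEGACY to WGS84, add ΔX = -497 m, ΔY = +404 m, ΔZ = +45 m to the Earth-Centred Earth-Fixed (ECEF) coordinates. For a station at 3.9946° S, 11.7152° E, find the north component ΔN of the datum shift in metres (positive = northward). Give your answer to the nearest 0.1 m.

ΔN = 16.7 m

At φ = -3.9946°, λ = 11.7152°: sin φ = -0.069662, cos φ = 0.997571, sin λ = 0.203047, cos λ = 0.979169.
ΔN = −sin φ cos λ·ΔX − sin φ sin λ·ΔY + cos φ·ΔZ = −(-0.069662)(0.979169)(-497) − (-0.069662)(0.203047)(404) + (0.997571)(45) = 16.70 m.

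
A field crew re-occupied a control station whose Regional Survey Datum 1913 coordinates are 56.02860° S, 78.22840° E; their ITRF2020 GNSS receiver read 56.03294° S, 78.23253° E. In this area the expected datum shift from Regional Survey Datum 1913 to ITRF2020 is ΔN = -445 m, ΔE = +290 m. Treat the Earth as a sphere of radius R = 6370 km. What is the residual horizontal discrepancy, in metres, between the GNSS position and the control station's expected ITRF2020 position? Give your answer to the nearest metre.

Observed coordinate differences: Δφ = -0.00434°, Δλ = +0.00413°.
Converting to metres (1° lat = 111177 m, cos φ = 0.558779): observed ΔN = -482.5 m, observed ΔE = 256.6 m.
Subtracting the expected shift leaves a residual of -482.5 − (-445) = -37.5 m north and 256.6 − (290) = -33.4 m east.
Residual distance = √((-37.5)² + (-33.4)²) = 50.2 m.

50 m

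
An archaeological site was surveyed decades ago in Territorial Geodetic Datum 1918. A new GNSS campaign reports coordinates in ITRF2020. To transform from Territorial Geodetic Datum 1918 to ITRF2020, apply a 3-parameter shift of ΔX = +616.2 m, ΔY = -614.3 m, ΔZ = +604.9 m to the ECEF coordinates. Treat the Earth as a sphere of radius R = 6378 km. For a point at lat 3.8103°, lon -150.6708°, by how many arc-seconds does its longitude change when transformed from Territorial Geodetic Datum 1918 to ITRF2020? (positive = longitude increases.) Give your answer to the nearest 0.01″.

Δλ = 27.14″

sin φ = 0.066453, cos φ = 0.997790, sin λ = -0.489827, cos λ = -0.871820.
East component: ΔE = −sin λ·ΔX + cos λ·ΔY = −(-0.489827)(616.2) + (-0.871820)(-614.3) = 837.39 m.
1° of latitude spans πR/180 = 111317 m; at latitude φ, 1° of longitude spans that × cos φ = 111071.0 m, so Δλ = 837.39 / 111071.0 × 3600 = 27.141″.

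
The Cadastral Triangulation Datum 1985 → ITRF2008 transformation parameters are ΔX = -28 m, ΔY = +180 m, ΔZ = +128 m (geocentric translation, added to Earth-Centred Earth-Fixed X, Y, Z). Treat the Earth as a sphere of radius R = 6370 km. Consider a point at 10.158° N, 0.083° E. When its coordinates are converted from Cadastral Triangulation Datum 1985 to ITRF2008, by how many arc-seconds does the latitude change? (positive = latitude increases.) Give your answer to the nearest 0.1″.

sin φ = 0.176363, cos φ = 0.984325, sin λ = 0.001449, cos λ = 0.999999.
North component: ΔN = −sin φ cos λ·ΔX − sin φ sin λ·ΔY + cos φ·ΔZ = −(0.176363)(0.999999)(-28) − (0.176363)(0.001449)(180) + (0.984325)(128) = 130.89 m.
1° of latitude spans πR/180 = 111177 m, so Δφ = 130.89 / 111177 × 3600 = 4.238″.

Δφ = 4.2″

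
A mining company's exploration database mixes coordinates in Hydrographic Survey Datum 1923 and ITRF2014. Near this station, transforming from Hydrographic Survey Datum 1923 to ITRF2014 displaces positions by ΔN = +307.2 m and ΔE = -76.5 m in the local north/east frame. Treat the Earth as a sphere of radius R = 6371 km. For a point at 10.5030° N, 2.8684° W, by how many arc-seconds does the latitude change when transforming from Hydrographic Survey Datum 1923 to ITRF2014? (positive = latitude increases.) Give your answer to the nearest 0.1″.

On a sphere of radius R, 1 rad of latitude = R, so Δφ = ΔN / R = 307.2 / 6371000 = 4.8218e-05 rad = 9.946″.

Δφ = 9.9″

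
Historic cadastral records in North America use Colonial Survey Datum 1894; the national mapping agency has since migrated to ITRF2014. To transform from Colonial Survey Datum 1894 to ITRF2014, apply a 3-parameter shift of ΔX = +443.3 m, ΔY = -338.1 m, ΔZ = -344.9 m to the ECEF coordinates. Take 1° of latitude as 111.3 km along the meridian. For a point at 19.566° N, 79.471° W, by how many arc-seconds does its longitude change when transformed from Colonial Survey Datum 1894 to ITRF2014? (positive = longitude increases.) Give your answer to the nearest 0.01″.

Δλ = 12.84″

sin φ = 0.334892, cos φ = 0.942256, sin λ = -0.983163, cos λ = 0.182733.
East component: ΔE = −sin λ·ΔX + cos λ·ΔY = −(-0.983163)(443.3) + (0.182733)(-338.1) = 374.05 m.
1° of latitude spans 111300 m; at latitude φ, 1° of longitude spans that × cos φ = 104873.1 m, so Δλ = 374.05 / 104873.1 × 3600 = 12.840″.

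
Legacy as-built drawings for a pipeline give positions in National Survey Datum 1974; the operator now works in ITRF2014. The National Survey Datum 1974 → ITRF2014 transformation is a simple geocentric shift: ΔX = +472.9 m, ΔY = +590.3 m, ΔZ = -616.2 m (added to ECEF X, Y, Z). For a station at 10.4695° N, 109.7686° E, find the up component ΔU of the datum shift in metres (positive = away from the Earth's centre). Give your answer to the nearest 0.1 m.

The local up (radial) axis is (cos φ cos λ, cos φ sin λ, sin φ), giving ΔU = -157.282 + 546.263 − 111.971 = 277.01 m.

ΔU = 277.0 m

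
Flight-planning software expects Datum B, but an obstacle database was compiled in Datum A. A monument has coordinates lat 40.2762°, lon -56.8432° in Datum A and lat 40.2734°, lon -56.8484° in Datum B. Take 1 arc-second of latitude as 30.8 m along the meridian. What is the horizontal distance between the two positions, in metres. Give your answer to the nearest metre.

538 m

Δφ = 40.2734° − 40.2762° = -0.0028°; Δλ = -56.8484° − -56.8432° = -0.0052°.
1° of latitude = 3600 × 30.80 = 110880 m.
ΔN = Δφ × 110880 = -310.5 m; ΔE = Δλ × 110880 × cos(40.2762°) = -0.0052 × 110880 × 0.762937 = -439.9 m.
Distance = √(ΔE² + ΔN²) = √((-439.9)² + (-310.5)²) = 538.4 m.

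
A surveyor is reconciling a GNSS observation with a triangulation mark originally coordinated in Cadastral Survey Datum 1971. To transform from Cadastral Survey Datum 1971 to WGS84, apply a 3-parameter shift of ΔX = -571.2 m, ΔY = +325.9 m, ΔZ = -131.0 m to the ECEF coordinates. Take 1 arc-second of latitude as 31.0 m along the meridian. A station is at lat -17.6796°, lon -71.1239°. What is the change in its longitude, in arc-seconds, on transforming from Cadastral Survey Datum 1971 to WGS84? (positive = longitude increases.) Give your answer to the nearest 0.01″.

sin φ = -0.303694, cos φ = 0.952770, sin λ = -0.946220, cos λ = 0.323523.
East component: ΔE = −sin λ·ΔX + cos λ·ΔY = −(-0.946220)(-571.2) + (0.323523)(325.9) = -435.05 m.
1° of latitude spans 3600 × 31.00 = 111600 m; at latitude φ, 1° of longitude spans that × cos φ = 106329.1 m, so Δλ = -435.05 / 106329.1 × 3600 = -14.729″.

Δλ = -14.73″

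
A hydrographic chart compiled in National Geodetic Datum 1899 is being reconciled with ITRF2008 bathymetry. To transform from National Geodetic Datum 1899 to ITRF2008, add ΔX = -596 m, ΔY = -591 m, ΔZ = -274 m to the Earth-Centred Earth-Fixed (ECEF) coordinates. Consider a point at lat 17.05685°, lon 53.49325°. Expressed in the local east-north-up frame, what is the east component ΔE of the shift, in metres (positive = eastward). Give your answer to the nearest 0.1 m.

The local east axis at (φ, λ) is (−sin λ, cos λ, 0), so ΔE = −sin(53.49325°)·(-596) + cos(53.49325°)·(-591) = 127.46 m.

ΔE = 127.5 m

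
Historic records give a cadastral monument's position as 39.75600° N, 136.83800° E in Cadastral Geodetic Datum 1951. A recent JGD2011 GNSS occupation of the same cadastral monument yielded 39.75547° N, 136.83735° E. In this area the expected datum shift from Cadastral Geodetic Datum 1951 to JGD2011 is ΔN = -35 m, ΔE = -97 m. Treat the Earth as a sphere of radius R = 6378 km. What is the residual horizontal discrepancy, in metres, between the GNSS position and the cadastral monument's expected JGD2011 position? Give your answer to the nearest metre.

48 m

Observed coordinate differences: Δφ = -0.00053°, Δλ = -0.00065°.
Converting to metres (1° lat = 111317 m, cos φ = 0.768775): observed ΔN = -59.0 m, observed ΔE = -55.6 m.
Subtracting the expected shift leaves a residual of -59.0 − (-35) = -24.0 m north and -55.6 − (-97) = 41.4 m east.
Residual distance = √((-24.0)² + 41.4²) = 47.8 m.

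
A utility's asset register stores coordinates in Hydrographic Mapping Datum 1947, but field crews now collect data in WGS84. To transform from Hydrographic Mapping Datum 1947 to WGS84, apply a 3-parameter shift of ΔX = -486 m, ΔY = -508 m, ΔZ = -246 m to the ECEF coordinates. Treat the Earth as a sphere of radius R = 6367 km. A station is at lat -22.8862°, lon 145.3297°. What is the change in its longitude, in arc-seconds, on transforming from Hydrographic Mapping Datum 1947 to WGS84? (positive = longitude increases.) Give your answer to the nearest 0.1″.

sin φ = -0.388902, cos φ = 0.921279, sin λ = 0.568853, cos λ = -0.822439.
East component: ΔE = −sin λ·ΔX + cos λ·ΔY = −(0.568853)(-486) + (-0.822439)(-508) = 694.26 m.
1° of latitude spans πR/180 = 111125 m; at latitude φ, 1° of longitude spans that × cos φ = 102377.2 m, so Δλ = 694.26 / 102377.2 × 3600 = 24.413″.

Δλ = 24.4″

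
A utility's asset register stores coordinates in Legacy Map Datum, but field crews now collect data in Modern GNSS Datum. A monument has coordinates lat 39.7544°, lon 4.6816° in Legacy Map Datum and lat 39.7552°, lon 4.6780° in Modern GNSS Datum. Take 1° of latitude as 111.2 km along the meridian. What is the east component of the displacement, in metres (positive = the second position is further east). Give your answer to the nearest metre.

ΔE = -308 m

Δφ = 39.7552° − 39.7544° = +0.0008°; Δλ = 4.6780° − 4.6816° = -0.0036°.
ΔN = Δφ × 111200 = 89.0 m; ΔE = Δλ × 111200 × cos(39.7544°) = -0.0036 × 111200 × 0.768793 = -307.8 m.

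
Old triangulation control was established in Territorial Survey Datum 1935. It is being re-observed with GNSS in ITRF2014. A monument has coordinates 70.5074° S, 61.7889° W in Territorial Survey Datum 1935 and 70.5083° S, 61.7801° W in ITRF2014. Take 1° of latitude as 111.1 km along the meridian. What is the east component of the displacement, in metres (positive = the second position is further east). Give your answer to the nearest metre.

ΔE = 326 m

Δφ = -70.5083° − -70.5074° = -0.0009°; Δλ = -61.7801° − -61.7889° = +0.0088°.
ΔN = Δφ × 111100 = -100.0 m; ΔE = Δλ × 111100 × cos(-70.5074°) = +0.0088 × 111100 × 0.333685 = 326.2 m.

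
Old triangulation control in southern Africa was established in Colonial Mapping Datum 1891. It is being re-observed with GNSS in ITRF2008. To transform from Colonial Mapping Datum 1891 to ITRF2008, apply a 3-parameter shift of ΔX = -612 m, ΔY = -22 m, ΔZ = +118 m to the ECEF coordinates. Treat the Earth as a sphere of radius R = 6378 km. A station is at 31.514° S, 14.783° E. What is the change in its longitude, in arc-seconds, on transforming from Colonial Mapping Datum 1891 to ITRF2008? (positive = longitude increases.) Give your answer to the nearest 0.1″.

Δλ = 5.1″

sin φ = -0.522707, cos φ = 0.852512, sin λ = 0.255159, cos λ = 0.966899.
East component: ΔE = −sin λ·ΔX + cos λ·ΔY = −(0.255159)(-612) + (0.966899)(-22) = 134.89 m.
1° of latitude spans πR/180 = 111317 m; at latitude φ, 1° of longitude spans that × cos φ = 94899.2 m, so Δλ = 134.89 / 94899.2 × 3600 = 5.117″.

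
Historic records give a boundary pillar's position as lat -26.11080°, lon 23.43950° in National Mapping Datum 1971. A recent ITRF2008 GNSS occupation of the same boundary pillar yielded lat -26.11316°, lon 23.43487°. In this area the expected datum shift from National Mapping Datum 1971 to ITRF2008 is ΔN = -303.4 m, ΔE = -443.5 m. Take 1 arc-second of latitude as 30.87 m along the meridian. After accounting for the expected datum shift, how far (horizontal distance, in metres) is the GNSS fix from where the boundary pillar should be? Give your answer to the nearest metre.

Observed coordinate differences: Δφ = -0.00236°, Δλ = -0.00463°.
Converting to metres (1° lat = 111132 m, cos φ = 0.897945): observed ΔN = -262.3 m, observed ΔE = -462.0 m.
Subtracting the expected shift leaves a residual of -262.3 − (-303.4) = 41.1 m north and -462.0 − (-443.5) = -18.5 m east.
Residual distance = √(41.1² + (-18.5)²) = 45.1 m.

45 m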